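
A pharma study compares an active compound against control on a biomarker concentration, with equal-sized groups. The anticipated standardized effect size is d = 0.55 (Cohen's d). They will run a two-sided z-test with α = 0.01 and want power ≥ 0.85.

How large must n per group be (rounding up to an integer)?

n = 87 per group

For power 0.85 need Φ(δ − z_{0.005}) = 0.85, so δ = z_{0.005} + z_{0.15} = 2.576 + 1.036 = 3.612.
(For δ > 0 the lower-tail rejection region contributes negligibly to power, so the one-term inversion is standard.)
δ = d·√(n/2) ⇒ n = 2(δ/d)² = 2 × (3.612 / 0.55)² = 86.27.
Round up to the next whole unit.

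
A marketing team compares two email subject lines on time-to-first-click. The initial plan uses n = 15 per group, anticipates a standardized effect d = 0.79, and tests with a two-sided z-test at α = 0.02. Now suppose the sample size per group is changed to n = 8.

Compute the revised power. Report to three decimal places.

With n = 8 per group: δ = d·√(n/2) = 0.79 × √(8/2) = 1.5800. Critical value z_{0.01} = 2.326.
Revised power = Φ(δ − 2.326) + Φ(−δ − 2.326) = Φ(-0.746) + Φ(-3.906) = 0.2277 + 0.0000 = 0.2278.

Power ≈ 0.228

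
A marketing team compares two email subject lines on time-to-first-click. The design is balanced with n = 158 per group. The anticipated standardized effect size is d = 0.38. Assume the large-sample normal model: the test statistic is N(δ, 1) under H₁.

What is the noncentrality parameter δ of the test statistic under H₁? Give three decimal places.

δ ≈ 3.378

The noncentrality parameter scales effect size by the design's sample-size factor: δ = d·√(n/2) = 0.38 × √(158/2) = 3.3775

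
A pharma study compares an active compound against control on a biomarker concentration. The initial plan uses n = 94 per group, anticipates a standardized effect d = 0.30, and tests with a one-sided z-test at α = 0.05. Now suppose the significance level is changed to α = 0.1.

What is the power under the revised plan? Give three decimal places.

δ = d·√(n/2) = 0.30 × √(94/2) = 2.0567 (unchanged). New critical value: z_{0.1} = 1.282.
Revised power = Φ(δ − 1.282) = Φ(0.775) = 0.7809.

Power ≈ 0.781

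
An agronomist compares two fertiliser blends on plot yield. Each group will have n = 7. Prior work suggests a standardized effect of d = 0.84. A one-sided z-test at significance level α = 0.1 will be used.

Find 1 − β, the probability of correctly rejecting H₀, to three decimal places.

Power ≈ 0.614

Noncentrality parameter: δ = d·√(n/2) = 0.84 × √(7/2) = 1.5715
One-sided α = 0.1 → critical value z_{0.1} = 1.282.
Power = P(Z > 1.282 − δ) = Φ(0.290) = 0.6141.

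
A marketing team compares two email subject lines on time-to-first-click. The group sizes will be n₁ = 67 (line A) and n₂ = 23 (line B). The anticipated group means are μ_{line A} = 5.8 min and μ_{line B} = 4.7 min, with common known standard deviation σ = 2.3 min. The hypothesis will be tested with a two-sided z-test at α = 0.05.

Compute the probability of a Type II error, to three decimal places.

Standardized effect: d = |μ_{line A} − μ_{line B}| / σ = |5.8 − 4.7| / 2.3 = 0.4783
Noncentrality parameter: δ = d / √(1/n₁ + 1/n₂) = 0.4783 / √(1/67 + 1/23) = 1.9790
Two-sided α = 0.05 → critical value z_{0.025} = 1.960.
Power = Φ(δ − 1.960) + Φ(−δ − 1.960) = Φ(0.019) + Φ(-3.939) = 0.5076 + 0.0000 = 0.5076.
Type II error: β = 1 − power = 1 − 0.5076 = 0.4924.

β ≈ 0.492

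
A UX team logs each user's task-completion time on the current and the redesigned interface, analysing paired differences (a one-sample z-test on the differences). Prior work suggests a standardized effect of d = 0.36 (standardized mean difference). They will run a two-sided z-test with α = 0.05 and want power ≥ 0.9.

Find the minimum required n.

n = 82

Set Φ(δ − 1.960) = 0.9; then δ − 1.960 = Φ⁻¹(0.9) = 1.282, giving δ = 3.242.
(Ignoring the negligible lower-tail rejection probability gives the usual closed-form inversion.)
δ = d·√n ⇒ n = (δ/d)² = (3.242 / 0.36)² = 81.08.
Rounding up, n = 82.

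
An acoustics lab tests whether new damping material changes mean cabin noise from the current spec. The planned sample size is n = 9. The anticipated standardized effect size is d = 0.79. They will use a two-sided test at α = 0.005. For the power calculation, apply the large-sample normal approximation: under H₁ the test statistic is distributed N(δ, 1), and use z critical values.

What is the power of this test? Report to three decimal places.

Power ≈ 0.331

Noncentrality parameter: δ = d·√n = 0.79 × √9 = 2.3700
Two-sided α = 0.005 → critical value z_{0.0025} = 2.807.
Power = Φ(δ − 2.807) + Φ(−δ − 2.807) = Φ(-0.437) + Φ(-5.177) = 0.3310 + 0.0000 = 0.3310.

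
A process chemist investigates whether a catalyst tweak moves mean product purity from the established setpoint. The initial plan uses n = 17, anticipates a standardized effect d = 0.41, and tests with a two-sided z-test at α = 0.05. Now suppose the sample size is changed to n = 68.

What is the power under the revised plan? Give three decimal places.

Power ≈ 0.922

With n = 68: δ = d·√n = 0.41 × √68 = 3.3809. Critical value z_{0.025} = 1.960.
Revised power = Φ(δ − 1.960) + Φ(−δ − 1.960) = Φ(1.421) + Φ(-5.341) = 0.9223 + 0.0000 = 0.9223.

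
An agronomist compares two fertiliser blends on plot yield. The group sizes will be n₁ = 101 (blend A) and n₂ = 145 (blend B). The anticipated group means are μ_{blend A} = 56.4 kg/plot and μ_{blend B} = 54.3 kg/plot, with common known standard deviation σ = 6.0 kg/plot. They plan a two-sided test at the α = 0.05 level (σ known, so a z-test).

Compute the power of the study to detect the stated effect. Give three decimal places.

Standardized effect: d = |μ_{blend A} − μ_{blend B}| / σ = |56.4 − 54.3| / 6.0 = 0.3500
Noncentrality parameter: δ = d / √(1/n₁ + 1/n₂) = 0.3500 / √(1/101 + 1/145) = 2.7005
Critical value for a two-sided test at α = 0.05: z_{α/2} = 1.960.
Power = Φ(δ − 1.960) + Φ(−δ − 1.960) = Φ(0.741) + Φ(-4.660) = 0.7705 + 0.0000 = 0.7705.

Power ≈ 0.771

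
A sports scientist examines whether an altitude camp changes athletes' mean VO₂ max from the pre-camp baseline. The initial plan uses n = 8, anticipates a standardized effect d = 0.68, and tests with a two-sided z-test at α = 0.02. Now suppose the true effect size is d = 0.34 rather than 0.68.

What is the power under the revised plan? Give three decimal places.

Power ≈ 0.087

With d = 0.34: δ = d·√n = 0.34 × √8 = 0.9617. Critical value z_{0.01} = 2.326.
Revised power = Φ(δ − 2.326) + Φ(−δ − 2.326) = Φ(-1.365) + Φ(-3.288) = 0.0862 + 0.0005 = 0.0867.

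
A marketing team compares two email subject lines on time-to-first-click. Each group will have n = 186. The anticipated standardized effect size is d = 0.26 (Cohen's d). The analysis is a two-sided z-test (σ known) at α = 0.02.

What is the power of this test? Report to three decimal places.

Noncentrality parameter: λ = d·√(n/2) = 0.26 × √(186/2) = 2.5073
Critical value for a two-sided test at α = 0.02: z_{α/2} = 2.326.
Power = Φ(λ − 2.326) + Φ(−λ − 2.326) = Φ(0.181) + Φ(-4.834) = 0.5718 + 0.0000 = 0.5718.

Power ≈ 0.572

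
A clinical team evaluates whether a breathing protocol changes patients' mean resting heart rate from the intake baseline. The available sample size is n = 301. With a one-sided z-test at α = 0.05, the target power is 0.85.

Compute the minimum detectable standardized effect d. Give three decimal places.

d ≈ 0.155

Required noncentrality: δ = z_{0.05} + z_{0.15} = 1.645 + 1.036 = 2.681.
δ = d·√n ⇒ d = δ/√n = 2.681/√301 = 0.1545.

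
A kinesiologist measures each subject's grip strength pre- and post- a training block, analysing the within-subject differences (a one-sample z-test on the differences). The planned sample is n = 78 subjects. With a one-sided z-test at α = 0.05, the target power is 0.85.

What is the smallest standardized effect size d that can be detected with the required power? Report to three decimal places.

d ≈ 0.304

Required noncentrality: δ = z_{0.05} + z_{0.15} = 1.645 + 1.036 = 2.681.
δ = d·√n ⇒ d = δ/√n = 2.681/√78 = 0.3036.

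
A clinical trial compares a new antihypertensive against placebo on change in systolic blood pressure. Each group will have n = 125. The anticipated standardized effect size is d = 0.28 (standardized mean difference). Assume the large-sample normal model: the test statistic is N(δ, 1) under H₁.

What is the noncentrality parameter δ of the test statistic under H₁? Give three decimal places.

δ ≈ 2.214

The noncentrality parameter scales effect size by the design's sample-size factor: δ = d·√(n/2) = 0.28 × √(125/2) = 2.2136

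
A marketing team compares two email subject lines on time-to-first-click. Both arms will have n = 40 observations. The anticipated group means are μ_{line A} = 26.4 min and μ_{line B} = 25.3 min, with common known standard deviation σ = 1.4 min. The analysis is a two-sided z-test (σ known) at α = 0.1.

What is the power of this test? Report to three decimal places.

Power ≈ 0.969

Standardized effect: d = |μ_{line A} − μ_{line B}| / σ = |26.4 − 25.3| / 1.4 = 0.7857
Noncentrality parameter: δ = d·√(n/2) = 0.7857 × √(40/2) = 3.5138
Critical value for a two-sided test at α = 0.1: z_{α/2} = 1.645.
Power = Φ(δ − 1.645) + Φ(−δ − 1.645) = Φ(1.869) + Φ(-5.159) = 0.9692 + 0.0000 = 0.9692.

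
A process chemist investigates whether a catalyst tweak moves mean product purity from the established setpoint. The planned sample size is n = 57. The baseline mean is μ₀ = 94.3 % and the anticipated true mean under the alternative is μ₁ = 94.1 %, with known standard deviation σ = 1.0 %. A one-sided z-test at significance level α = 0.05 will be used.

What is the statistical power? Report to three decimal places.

Standardized effect: d = |μ₁ − μ₀| / σ = |94.1 − 94.3| / 1.0 = 0.2000
Noncentrality parameter: λ = d·√n = 0.2000 × √57 = 1.5100
One-sided α = 0.05 → critical value z_{0.05} = 1.645.
Power = Φ(λ − 1.645) = Φ(-0.135) = 0.4464.

Power ≈ 0.446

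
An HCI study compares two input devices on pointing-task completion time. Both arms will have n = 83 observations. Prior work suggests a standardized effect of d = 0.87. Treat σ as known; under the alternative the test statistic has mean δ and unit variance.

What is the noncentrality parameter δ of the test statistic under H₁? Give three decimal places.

The noncentrality parameter scales effect size by the design's sample-size factor: δ = d·√(n/2) = 0.87 × √(83/2) = 5.6046

δ ≈ 5.605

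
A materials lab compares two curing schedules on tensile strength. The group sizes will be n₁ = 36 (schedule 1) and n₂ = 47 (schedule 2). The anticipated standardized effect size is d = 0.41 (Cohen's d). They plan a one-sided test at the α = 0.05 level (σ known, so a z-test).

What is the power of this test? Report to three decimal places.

Noncentrality parameter: δ = d / √(1/n₁ + 1/n₂) = 0.41 / √(1/36 + 1/47) = 1.8512
Critical value for a one-sided test at α = 0.05: z_α = 1.645.
Power = P(Z > 1.645 − δ) = Φ(0.206) = 0.5817.

Power ≈ 0.582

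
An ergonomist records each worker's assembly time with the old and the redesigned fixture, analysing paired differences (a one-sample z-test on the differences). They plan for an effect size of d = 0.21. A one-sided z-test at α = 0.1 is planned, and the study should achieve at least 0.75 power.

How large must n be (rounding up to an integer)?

For power 0.75 need Φ(δ − z_{0.1}) = 0.75, so δ = z_{0.1} + z_{0.25} = 1.282 + 0.674 = 1.956.
δ = d·√n ⇒ n = (δ/d)² = (1.956 / 0.21)² = 86.76.
Rounding up, n = 87.

n = 87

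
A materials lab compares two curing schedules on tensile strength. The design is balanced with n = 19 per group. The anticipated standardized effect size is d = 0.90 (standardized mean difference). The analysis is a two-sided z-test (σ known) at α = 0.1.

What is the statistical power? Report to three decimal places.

Noncentrality parameter: δ = d·√(n/2) = 0.90 × √(19/2) = 2.7740
Two-sided α = 0.1 → critical value z_{0.05} = 1.645.
Power = Φ(δ − 1.645) + Φ(−δ − 1.645) = Φ(1.129) + Φ(-4.419) = 0.8706 + 0.0000 = 0.8706.

Power ≈ 0.871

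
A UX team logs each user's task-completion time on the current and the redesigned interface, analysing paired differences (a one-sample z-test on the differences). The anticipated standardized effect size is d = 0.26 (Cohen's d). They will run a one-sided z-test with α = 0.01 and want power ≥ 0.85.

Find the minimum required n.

n = 168

For power 0.85 need Φ(δ − z_{0.01}) = 0.85, so δ = z_{0.01} + z_{0.15} = 2.326 + 1.036 = 3.363.
δ = d·√n ⇒ n = (δ/d)² = (3.363 / 0.26)² = 167.28.
Rounding up, n = 168.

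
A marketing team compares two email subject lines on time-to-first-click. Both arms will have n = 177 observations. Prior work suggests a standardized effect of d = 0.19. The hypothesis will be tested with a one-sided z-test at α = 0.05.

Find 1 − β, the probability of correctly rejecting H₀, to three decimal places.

Power ≈ 0.557

Noncentrality parameter: δ = d·√(n/2) = 0.19 × √(177/2) = 1.7874
One-sided α = 0.05 → critical value z_{0.05} = 1.645.
Power = P(Z > 1.645 − δ) = Φ(0.143) = 0.5567.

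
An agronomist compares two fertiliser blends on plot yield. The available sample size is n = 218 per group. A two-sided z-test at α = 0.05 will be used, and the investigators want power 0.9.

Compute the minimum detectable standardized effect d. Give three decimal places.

d ≈ 0.310

Need Φ(δ − 1.960) = 0.9, so δ = 1.960 + 1.282 = 3.242.
(The second rejection-region term Φ(−δ − z_{α/2}) is negligible and dropped.)
δ = d·√(n/2) ⇒ d = δ/√(n/2) = 3.242/√(218/2) = 0.3105.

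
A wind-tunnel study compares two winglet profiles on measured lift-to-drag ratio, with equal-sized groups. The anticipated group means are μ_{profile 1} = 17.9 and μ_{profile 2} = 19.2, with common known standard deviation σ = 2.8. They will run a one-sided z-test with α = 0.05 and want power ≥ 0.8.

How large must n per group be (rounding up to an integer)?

n = 58 per group

Standardized effect: d = |μ_{profile 1} − μ_{profile 2}| / σ = |17.9 − 19.2| / 2.8 = 0.4643
Set Φ(δ − 1.645) = 0.8; then δ − 1.645 = Φ⁻¹(0.8) = 0.842, giving δ = 2.486.
δ = d·√(n/2) ⇒ n = 2(δ/d)² = 2 × (2.486 / 0.4643)² = 57.36.
Round up to the next whole unit.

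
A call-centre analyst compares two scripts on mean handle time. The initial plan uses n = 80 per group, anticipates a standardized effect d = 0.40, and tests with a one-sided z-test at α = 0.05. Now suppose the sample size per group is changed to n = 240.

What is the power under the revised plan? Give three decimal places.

With n = 240 per group: δ = d·√(n/2) = 0.40 × √(240/2) = 4.3818. Critical value z_{0.05} = 1.645.
Revised power = P(Z > 1.645 − δ) = Φ(2.737) = 0.9969.

Power ≈ 0.997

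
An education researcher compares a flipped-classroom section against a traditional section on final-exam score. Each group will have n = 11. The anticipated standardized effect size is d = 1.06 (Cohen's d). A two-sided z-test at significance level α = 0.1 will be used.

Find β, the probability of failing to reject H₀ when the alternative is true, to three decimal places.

β ≈ 0.200

Noncentrality parameter: δ = d·√(n/2) = 1.06 × √(11/2) = 2.4859
Critical value for a two-sided test at α = 0.1: z_{α/2} = 1.645.
Power = Φ(δ − 1.645) + Φ(−δ − 1.645) = Φ(0.841) + Φ(-4.131) = 0.7998 + 0.0000 = 0.7999.
Type II error: β = 1 − power = 1 − 0.7999 = 0.2001.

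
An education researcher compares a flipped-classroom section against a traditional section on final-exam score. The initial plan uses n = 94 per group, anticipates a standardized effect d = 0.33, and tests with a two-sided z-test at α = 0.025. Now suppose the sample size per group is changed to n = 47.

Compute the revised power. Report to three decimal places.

Power ≈ 0.261

With n = 47 per group: δ = d·√(n/2) = 0.33 × √(47/2) = 1.5997. Critical value z_{0.0125} = 2.241.
Revised power = Φ(δ − 2.241) + Φ(−δ − 2.241) = Φ(-0.642) + Φ(-3.841) = 0.2605 + 0.0001 = 0.2606.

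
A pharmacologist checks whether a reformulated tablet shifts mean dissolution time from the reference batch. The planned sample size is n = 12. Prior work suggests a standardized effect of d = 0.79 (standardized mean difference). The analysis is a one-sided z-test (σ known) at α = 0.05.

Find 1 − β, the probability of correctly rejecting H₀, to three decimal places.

Noncentrality parameter: δ = d·√n = 0.79 × √12 = 2.7366
Critical value for a one-sided test at α = 0.05: z_α = 1.645.
Power = P(Z > 1.645 − δ) = Φ(1.092) = 0.8625.

Power ≈ 0.863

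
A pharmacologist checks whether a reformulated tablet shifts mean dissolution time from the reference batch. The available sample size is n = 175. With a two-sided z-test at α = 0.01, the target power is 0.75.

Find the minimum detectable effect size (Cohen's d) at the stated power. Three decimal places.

d ≈ 0.246

Need Φ(δ − 2.576) = 0.75, so δ = 2.576 + 0.674 = 3.250.
(The second rejection-region term Φ(−δ − z_{α/2}) is negligible and dropped.)
δ = d·√n ⇒ d = δ/√n = 3.250/√175 = 0.2457.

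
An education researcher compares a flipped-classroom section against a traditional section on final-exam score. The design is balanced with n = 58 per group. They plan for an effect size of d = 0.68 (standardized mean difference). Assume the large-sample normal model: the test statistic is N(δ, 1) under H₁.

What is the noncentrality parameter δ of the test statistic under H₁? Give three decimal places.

The noncentrality parameter scales effect size by the design's sample-size factor: δ = d·√(n/2) = 0.68 × √(58/2) = 3.6619

δ ≈ 3.662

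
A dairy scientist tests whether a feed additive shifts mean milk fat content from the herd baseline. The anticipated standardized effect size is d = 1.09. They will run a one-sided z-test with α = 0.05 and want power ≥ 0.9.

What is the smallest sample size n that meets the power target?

Set Φ(δ − 1.645) = 0.9; then δ − 1.645 = Φ⁻¹(0.9) = 1.282, giving δ = 2.926.
δ = d·√n ⇒ n = (δ/d)² = (2.926 / 1.09)² = 7.21.
Round up to the next whole unit.

n = 8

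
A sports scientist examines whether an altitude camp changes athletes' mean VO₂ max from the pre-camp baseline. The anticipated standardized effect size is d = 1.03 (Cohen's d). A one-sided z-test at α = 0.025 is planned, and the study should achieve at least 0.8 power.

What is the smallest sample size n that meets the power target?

n = 8

Set Φ(δ − 1.960) = 0.8; then δ − 1.960 = Φ⁻¹(0.8) = 0.842, giving δ = 2.802.
δ = d·√n ⇒ n = (δ/d)² = (2.802 / 1.03)² = 7.40.
Rounding up, n = 8.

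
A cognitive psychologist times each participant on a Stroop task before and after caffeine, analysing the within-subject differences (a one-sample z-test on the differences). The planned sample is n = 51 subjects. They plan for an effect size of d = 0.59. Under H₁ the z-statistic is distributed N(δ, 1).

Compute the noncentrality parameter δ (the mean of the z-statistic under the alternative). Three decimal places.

δ ≈ 4.213

δ = d·√n = 0.59 × √51 = 4.2134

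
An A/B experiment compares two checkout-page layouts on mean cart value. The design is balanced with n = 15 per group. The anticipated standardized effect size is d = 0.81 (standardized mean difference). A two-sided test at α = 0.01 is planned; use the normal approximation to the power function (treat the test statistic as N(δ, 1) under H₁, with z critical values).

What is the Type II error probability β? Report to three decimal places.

β ≈ 0.640

Noncentrality parameter: δ = d·√(n/2) = 0.81 × √(15/2) = 2.2183
Two-sided α = 0.01 → critical value z_{0.005} = 2.576.
Power = Φ(δ − 2.576) + Φ(−δ − 2.576) = Φ(-0.358) + Φ(-4.794) = 0.3603 + 0.0000 = 0.3603.
Type II error: β = 1 − power = 1 − 0.3603 = 0.6397.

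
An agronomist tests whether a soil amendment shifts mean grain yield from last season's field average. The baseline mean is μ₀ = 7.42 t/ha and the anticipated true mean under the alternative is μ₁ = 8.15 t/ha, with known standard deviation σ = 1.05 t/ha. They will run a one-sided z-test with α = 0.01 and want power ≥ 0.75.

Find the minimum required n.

n = 19

Standardized effect: d = |μ₁ − μ₀| / σ = |8.15 − 7.42| / 1.05 = 0.6952
For power 0.75 need Φ(δ − z_{0.01}) = 0.75, so δ = z_{0.01} + z_{0.25} = 2.326 + 0.674 = 3.001.
δ = d·√n ⇒ n = (δ/d)² = (3.001 / 0.6952)² = 18.63.
Rounding up, n = 19.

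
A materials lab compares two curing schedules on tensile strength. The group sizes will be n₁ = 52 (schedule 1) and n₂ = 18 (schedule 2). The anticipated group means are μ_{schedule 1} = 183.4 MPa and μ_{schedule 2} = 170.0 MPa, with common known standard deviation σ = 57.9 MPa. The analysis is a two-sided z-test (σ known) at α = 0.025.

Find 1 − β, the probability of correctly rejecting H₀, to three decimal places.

Power ≈ 0.082

Standardized effect: d = |μ_{schedule 1} − μ_{schedule 2}| / σ = |183.4 − 170.0| / 57.9 = 0.2314
Noncentrality parameter: δ = d / √(1/n₁ + 1/n₂) = 0.2314 / √(1/52 + 1/18) = 0.8463
Critical value for a two-sided test at α = 0.025: z_{α/2} = 2.241.
Power = Φ(δ − 2.241) + Φ(−δ − 2.241) = Φ(-1.395) + Φ(-3.088) = 0.0815 + 0.0010 = 0.0825.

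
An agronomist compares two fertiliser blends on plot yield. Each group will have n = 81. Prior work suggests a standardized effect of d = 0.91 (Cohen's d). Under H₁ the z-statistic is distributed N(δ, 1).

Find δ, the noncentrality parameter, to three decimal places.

δ ≈ 5.791

δ = d·√(n/2) = 0.91 × √(81/2) = 5.7912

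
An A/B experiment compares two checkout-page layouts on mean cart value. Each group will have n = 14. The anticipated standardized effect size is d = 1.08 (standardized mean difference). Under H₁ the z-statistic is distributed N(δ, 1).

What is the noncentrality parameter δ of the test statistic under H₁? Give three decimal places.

δ ≈ 2.857

The noncentrality parameter scales effect size by the design's sample-size factor: δ = d·√(n/2) = 1.08 × √(14/2) = 2.8574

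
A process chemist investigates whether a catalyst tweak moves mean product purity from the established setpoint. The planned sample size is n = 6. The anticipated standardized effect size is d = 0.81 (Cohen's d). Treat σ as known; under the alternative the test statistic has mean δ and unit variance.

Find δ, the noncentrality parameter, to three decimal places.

δ ≈ 1.984

The noncentrality parameter scales effect size by the design's sample-size factor: δ = d·√n = 0.81 × √6 = 1.9841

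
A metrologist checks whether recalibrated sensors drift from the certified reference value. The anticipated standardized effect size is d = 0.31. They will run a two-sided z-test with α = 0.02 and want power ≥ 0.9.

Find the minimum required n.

For power 0.9 need Φ(δ − z_{0.01}) = 0.9, so δ = z_{0.01} + z_{0.10} = 2.326 + 1.282 = 3.608.
(For δ > 0 the lower-tail rejection region contributes negligibly to power, so the one-term inversion is standard.)
δ = d·√n ⇒ n = (δ/d)² = (3.608 / 0.31)² = 135.45.
Round up to the next whole unit.

n = 136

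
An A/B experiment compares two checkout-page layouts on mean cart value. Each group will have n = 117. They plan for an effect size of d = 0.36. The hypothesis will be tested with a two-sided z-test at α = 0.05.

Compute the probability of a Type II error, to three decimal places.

Noncentrality parameter: λ = d·√(n/2) = 0.36 × √(117/2) = 2.7535
Two-sided α = 0.05 → critical value z_{0.025} = 1.960.
Power = Φ(λ − 1.960) + Φ(−λ − 1.960) = Φ(0.794) + Φ(-4.713) = 0.7863 + 0.0000 = 0.7863.
Type II error: β = 1 − power = 1 − 0.7863 = 0.2137.

β ≈ 0.214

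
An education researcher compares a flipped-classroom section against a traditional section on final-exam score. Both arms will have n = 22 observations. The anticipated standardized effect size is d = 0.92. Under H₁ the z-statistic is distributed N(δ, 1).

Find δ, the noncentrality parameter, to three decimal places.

δ ≈ 3.051

The noncentrality parameter scales effect size by the design's sample-size factor: δ = d·√(n/2) = 0.92 × √(22/2) = 3.0513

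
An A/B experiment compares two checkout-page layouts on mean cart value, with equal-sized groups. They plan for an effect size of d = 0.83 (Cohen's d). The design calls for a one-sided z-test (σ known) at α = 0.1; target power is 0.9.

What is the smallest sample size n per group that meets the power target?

n = 20 per group

Set Φ(δ − 1.282) = 0.9; then δ − 1.282 = Φ⁻¹(0.9) = 1.282, giving δ = 2.563.
δ = d·√(n/2) ⇒ n = 2(δ/d)² = 2 × (2.563 / 0.83)² = 19.07.
Round up to the next whole unit.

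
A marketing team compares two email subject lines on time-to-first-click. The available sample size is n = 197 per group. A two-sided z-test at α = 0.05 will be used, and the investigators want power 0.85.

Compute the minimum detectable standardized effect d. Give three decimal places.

Need Φ(δ − 1.960) = 0.85, so δ = 1.960 + 1.036 = 2.996.
(The second rejection-region term Φ(−δ − z_{α/2}) is negligible and dropped.)
δ = d·√(n/2) ⇒ d = δ/√(n/2) = 2.996/√(197/2) = 0.3019.

d ≈ 0.302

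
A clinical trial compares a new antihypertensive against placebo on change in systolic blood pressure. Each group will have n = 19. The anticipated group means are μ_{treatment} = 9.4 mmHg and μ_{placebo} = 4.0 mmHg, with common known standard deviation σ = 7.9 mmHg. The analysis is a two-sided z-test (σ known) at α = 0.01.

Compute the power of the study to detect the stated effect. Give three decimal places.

Power ≈ 0.320

Standardized effect: d = |μ_{treatment} − μ_{placebo}| / σ = |9.4 − 4.0| / 7.9 = 0.6835
Noncentrality parameter: δ = d·√(n/2) = 0.6835 × √(19/2) = 2.1068
Two-sided α = 0.01 → critical value z_{0.005} = 2.576.
Power = Φ(δ − 2.576) + Φ(−δ − 2.576) = Φ(-0.469) + Φ(-4.683) = 0.3195 + 0.0000 = 0.3195.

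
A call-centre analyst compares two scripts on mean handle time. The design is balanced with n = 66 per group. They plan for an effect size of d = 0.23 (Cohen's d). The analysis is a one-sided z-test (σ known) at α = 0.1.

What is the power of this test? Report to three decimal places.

Noncentrality parameter: δ = d·√(n/2) = 0.23 × √(66/2) = 1.3212
Critical value for a one-sided test at α = 0.1: z_α = 1.282.
Power = P(Z > 1.282 − δ) = Φ(0.040) = 0.5158.

Power ≈ 0.516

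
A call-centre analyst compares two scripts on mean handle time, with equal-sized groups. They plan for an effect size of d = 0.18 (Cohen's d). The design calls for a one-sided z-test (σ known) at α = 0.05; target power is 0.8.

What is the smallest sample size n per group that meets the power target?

n = 382 per group

Set Φ(δ − 1.645) = 0.8; then δ − 1.645 = Φ⁻¹(0.8) = 0.842, giving δ = 2.486.
δ = d·√(n/2) ⇒ n = 2(δ/d)² = 2 × (2.486 / 0.18)² = 381.64.
Rounding up, n = 382 per group.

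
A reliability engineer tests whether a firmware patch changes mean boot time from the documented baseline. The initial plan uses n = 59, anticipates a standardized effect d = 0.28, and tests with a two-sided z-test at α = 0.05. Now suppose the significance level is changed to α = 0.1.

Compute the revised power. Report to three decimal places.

δ = d·√n = 0.28 × √59 = 2.1507 (unchanged). New critical value: z_{0.05} = 1.645.
Revised power = Φ(δ − 1.645) + Φ(−δ − 1.645) = Φ(0.506) + Φ(-3.796) = 0.6935 + 0.0001 = 0.6936.

Power ≈ 0.694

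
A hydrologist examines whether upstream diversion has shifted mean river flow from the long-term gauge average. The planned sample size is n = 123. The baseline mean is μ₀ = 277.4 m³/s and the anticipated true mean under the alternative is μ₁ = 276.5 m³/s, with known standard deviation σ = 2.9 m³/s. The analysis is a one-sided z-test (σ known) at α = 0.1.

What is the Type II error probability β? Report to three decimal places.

Standardized effect: d = |μ₁ − μ₀| / σ = |276.5 − 277.4| / 2.9 = 0.3103
Noncentrality parameter: δ = d·√n = 0.3103 × √123 = 3.4419
One-sided α = 0.1 → critical value z_{0.1} = 1.282.
Power = P(Z > 1.282 − δ) = Φ(2.160) = 0.9846.
Type II error: β = 1 − power = 1 − 0.9846 = 0.0154.

β ≈ 0.015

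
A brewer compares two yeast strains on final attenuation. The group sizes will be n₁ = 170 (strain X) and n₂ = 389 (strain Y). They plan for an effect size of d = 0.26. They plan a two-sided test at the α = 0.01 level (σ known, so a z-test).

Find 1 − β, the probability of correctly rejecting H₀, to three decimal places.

Power ≈ 0.600

Noncentrality parameter: δ = d / √(1/n₁ + 1/n₂) = 0.26 / √(1/170 + 1/389) = 2.8279
Critical value for a two-sided test at α = 0.01: z_{α/2} = 2.576.
Power = Φ(δ − 2.576) + Φ(−δ − 2.576) = Φ(0.252) + Φ(-5.404) = 0.5995 + 0.0000 = 0.5995.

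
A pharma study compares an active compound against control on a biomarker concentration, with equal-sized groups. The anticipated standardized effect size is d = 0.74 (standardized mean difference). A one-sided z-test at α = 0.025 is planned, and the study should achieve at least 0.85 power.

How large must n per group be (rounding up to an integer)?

n = 33 per group

For power 0.85 need Φ(δ − z_{0.025}) = 0.85, so δ = z_{0.025} + z_{0.15} = 1.960 + 1.036 = 2.996.
δ = d·√(n/2) ⇒ n = 2(δ/d)² = 2 × (2.996 / 0.74)² = 32.79.
Round up to the next whole unit.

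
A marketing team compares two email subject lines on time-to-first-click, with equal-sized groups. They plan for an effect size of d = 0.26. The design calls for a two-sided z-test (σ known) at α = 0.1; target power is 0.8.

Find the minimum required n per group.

For power 0.8 need Φ(δ − z_{0.05}) = 0.8, so δ = z_{0.05} + z_{0.20} = 1.645 + 0.842 = 2.486.
(Ignoring the negligible lower-tail rejection probability gives the usual closed-form inversion.)
δ = d·√(n/2) ⇒ n = 2(δ/d)² = 2 × (2.486 / 0.26)² = 182.92.
Rounding up, n = 183 per group.

n = 183 per group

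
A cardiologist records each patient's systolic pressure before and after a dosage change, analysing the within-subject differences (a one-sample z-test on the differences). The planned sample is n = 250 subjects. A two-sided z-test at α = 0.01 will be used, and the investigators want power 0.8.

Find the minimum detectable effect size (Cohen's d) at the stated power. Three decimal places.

d ≈ 0.216

Need Φ(δ − 2.576) = 0.8, so δ = 2.576 + 0.842 = 3.417.
(The second rejection-region term Φ(−δ − z_{α/2}) is negligible and dropped.)
δ = d·√n ⇒ d = δ/√n = 3.417/√250 = 0.2161.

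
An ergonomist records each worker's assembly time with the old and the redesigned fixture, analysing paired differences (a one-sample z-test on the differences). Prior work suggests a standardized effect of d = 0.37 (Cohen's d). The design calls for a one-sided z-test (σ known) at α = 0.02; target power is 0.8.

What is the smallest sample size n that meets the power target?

n = 62

Set Φ(δ − 2.054) = 0.8; then δ − 2.054 = Φ⁻¹(0.8) = 0.842, giving δ = 2.895.
δ = d·√n ⇒ n = (δ/d)² = (2.895 / 0.37)² = 61.24.
Round up to the next whole unit.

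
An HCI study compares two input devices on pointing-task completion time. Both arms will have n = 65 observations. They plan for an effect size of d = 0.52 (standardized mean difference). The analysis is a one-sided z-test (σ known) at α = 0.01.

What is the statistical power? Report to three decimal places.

Power ≈ 0.738

Noncentrality parameter: δ = d·√(n/2) = 0.52 × √(65/2) = 2.9645
Critical value for a one-sided test at α = 0.01: z_α = 2.326.
Power = Φ(δ − 2.326) = Φ(0.638) = 0.7383.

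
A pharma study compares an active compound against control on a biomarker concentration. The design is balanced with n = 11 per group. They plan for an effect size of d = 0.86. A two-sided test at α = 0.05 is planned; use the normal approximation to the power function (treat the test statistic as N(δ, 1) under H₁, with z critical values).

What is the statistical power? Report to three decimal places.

Noncentrality parameter: λ = d·√(n/2) = 0.86 × √(11/2) = 2.0169
Two-sided α = 0.05 → critical value z_{0.025} = 1.960.
Power = Φ(λ − 1.960) + Φ(−λ − 1.960) = Φ(0.057) + Φ(-3.977) = 0.5227 + 0.0000 = 0.5227.

Power ≈ 0.523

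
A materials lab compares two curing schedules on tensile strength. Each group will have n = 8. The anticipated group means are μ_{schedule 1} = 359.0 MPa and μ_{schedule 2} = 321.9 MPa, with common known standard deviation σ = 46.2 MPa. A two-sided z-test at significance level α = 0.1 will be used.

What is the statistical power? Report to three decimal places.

Power ≈ 0.485

Standardized effect: d = |μ_{schedule 1} − μ_{schedule 2}| / σ = |359.0 − 321.9| / 46.2 = 0.8030
Noncentrality parameter: λ = d·√(n/2) = 0.8030 × √(8/2) = 1.6061
Critical value for a two-sided test at α = 0.1: z_{α/2} = 1.645.
Power = Φ(λ − 1.645) + Φ(−λ − 1.645) = Φ(-0.039) + Φ(-3.251) = 0.4845 + 0.0006 = 0.4851.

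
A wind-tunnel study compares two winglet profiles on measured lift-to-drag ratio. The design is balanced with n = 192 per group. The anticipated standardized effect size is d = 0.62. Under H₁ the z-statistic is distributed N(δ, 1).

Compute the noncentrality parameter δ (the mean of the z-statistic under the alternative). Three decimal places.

δ ≈ 6.075

The noncentrality parameter scales effect size by the design's sample-size factor: δ = d·√(n/2) = 0.62 × √(192/2) = 6.0747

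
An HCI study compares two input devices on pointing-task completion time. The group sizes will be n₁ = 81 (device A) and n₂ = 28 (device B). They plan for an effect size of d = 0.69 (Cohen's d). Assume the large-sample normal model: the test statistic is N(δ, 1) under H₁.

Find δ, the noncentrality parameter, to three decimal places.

δ ≈ 3.147

The noncentrality parameter scales effect size by the design's sample-size factor: δ = d / √(1/n₁ + 1/n₂) = 0.69 / √(1/81 + 1/28) = 3.1474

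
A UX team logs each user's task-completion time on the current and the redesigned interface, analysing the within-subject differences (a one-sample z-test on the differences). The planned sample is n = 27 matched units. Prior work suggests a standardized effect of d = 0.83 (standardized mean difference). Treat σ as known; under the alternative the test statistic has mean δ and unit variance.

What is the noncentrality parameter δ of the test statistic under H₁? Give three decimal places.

δ = d·√n = 0.83 × √27 = 4.3128

δ ≈ 4.313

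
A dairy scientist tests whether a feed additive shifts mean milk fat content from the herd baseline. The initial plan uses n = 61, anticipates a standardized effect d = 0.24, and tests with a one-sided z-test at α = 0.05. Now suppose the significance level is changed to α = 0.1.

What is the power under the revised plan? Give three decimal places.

Power ≈ 0.723

δ = d·√n = 0.24 × √61 = 1.8745 (unchanged). New critical value: z_{0.1} = 1.282.
Revised power = Φ(δ − 1.282) = Φ(0.593) = 0.7234.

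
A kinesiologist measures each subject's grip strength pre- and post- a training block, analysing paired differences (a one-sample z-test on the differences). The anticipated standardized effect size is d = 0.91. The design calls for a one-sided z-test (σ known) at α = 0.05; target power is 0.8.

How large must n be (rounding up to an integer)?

For power 0.8 need Φ(δ − z_{0.05}) = 0.8, so δ = z_{0.05} + z_{0.20} = 1.645 + 0.842 = 2.486.
δ = d·√n ⇒ n = (δ/d)² = (2.486 / 0.91)² = 7.47.
Round up to the next whole unit.

n = 8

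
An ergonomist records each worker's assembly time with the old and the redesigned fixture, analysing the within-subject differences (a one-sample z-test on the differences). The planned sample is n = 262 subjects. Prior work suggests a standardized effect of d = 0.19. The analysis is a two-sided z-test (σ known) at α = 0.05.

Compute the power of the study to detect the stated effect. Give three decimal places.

Power ≈ 0.868

Noncentrality parameter: λ = d·√n = 0.19 × √262 = 3.0754
Critical value for a two-sided test at α = 0.05: z_{α/2} = 1.960.
Power = Φ(λ − 1.960) + Φ(−λ − 1.960) = Φ(1.115) + Φ(-5.035) = 0.8677 + 0.0000 = 0.8677.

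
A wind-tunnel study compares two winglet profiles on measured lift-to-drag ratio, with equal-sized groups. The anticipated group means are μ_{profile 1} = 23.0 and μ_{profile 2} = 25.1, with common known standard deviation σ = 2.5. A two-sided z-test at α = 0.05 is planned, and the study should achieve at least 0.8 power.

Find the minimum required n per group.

n = 23 per group

Standardized effect: d = |μ_{profile 1} − μ_{profile 2}| / σ = |23.0 − 25.1| / 2.5 = 0.8400
Set Φ(δ − 1.960) = 0.8; then δ − 1.960 = Φ⁻¹(0.8) = 0.842, giving δ = 2.802.
(The Φ(−δ − z_{α/2}) term is vanishingly small for δ > 0 and is dropped in the standard sample-size formula.)
δ = d·√(n/2) ⇒ n = 2(δ/d)² = 2 × (2.802 / 0.8400)² = 22.25.
Round up to the next whole unit.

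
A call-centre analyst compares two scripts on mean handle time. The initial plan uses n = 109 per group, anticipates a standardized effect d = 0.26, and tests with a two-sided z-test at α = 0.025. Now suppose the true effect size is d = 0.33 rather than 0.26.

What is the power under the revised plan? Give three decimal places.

Power ≈ 0.577

With d = 0.33: δ = d·√(n/2) = 0.33 × √(109/2) = 2.4362. Critical value z_{0.0125} = 2.241.
Revised power = Φ(δ − 2.241) + Φ(−δ − 2.241) = Φ(0.195) + Φ(-4.678) = 0.5772 + 0.0000 = 0.5772.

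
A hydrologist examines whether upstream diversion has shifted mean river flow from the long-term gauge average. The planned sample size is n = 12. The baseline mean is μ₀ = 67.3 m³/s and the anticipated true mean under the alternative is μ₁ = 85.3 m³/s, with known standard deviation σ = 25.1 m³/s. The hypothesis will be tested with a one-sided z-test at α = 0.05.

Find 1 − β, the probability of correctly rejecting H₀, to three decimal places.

Power ≈ 0.799

Standardized effect: d = |μ₁ − μ₀| / σ = |85.3 − 67.3| / 25.1 = 0.7171
Noncentrality parameter: δ = d·√n = 0.7171 × √12 = 2.4842
Critical value for a one-sided test at α = 0.05: z_α = 1.645.
Power = P(Z > 1.645 − δ) = Φ(0.839) = 0.7994.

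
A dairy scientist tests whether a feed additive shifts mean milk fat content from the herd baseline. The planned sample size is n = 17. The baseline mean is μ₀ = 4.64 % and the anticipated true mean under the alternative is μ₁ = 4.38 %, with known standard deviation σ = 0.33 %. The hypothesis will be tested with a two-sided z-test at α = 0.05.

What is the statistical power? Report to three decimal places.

Standardized effect: d = |μ₁ − μ₀| / σ = |4.38 − 4.64| / 0.33 = 0.7879
Noncentrality parameter: δ = d·√n = 0.7879 × √17 = 3.2485
Two-sided α = 0.05 → critical value z_{0.025} = 1.960.
Power = Φ(δ − 1.960) + Φ(−δ − 1.960) = Φ(1.289) + Φ(-5.208) = 0.9012 + 0.0000 = 0.9012.

Power ≈ 0.901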